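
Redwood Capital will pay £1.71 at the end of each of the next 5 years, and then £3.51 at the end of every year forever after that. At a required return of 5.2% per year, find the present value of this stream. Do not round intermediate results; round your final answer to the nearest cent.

£59.75

PV of 5-year annuity: £1.71 × [1 − (1+0.052)^−5] / 0.052 = 7.36265
Perpetuity value at year 5: £3.51 / 0.052 = 67.50000
PV of perpetuity: 67.50000 / (1+0.052)^5 = 52.38719
Total PV = 7.36265 + 52.38719 = 59.74984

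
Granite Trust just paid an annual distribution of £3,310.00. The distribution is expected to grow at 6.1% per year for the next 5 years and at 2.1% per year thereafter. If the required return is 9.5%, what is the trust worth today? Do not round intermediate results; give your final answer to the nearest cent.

£54076.44

D_1 = 3511.91000
D_2 = 3726.13651
D_3 = 3953.43084
D_4 = 4194.59012
D_5 = 4450.46012
Terminal value at year 5: TV = D_5×(1+g_2)/(r−g_2) = 4543.91978/0.074 = 61404.32132
P_0 = D_1/(1+r)^1 + D_2/(1+r)^2 + D_3/(1+r)^3 + D_4/(1+r)^4 + D_5/(1+r)^5 + TV/(1+r)^5
    = 3207.22374 + 3107.63871 + 3011.14582 + 2917.64906 + 2827.05539 + 39005.72367 = 54076.43640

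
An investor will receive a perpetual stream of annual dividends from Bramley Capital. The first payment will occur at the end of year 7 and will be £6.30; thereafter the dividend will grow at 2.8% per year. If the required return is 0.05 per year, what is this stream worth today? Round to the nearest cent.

£213.69

Value at end of year 6: C₁ / (r − g) = £6.30 / (0.05 − 0.028) = £286.3636
Discount to today: PV = £286.3636 / (1 + 0.05)^6 = £286.3636 / 1.340096 = £213.69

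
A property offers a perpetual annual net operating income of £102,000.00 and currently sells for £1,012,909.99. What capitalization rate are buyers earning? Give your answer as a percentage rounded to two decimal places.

P = C/r ⇒ r = C/P = £102,000.00/£1,012,909.99 = 0.100700

10.07%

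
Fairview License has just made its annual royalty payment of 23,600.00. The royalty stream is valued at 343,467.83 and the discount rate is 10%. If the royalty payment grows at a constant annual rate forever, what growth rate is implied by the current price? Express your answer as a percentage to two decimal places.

P = D₀(1+g)/(r−g) ⇒ P(r−g) = D₀(1+g) ⇒ g(P+D₀) = P·r − D₀
g = (P·r − D₀)/(P + D₀) = (343,467.83×0.1 − 23,600.00) / (343,467.83 + 23,600.00) = 0.029277

2.93%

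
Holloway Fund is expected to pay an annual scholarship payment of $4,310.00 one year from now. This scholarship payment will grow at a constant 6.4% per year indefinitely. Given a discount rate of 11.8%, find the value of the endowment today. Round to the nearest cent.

$79814.81

Growing perpetuity: P = D₁ / (r − g) = $4,310.0000 / (0.118 − 0.064) = $79,814.81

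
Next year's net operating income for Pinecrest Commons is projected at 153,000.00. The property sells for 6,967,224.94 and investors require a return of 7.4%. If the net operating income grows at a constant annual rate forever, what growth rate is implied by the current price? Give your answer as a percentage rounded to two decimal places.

P = D₁/(r−g) ⇒ g = r − D₁/P = 0.074 − 153,000.00/6,967,224.94 = 0.052040

5.20%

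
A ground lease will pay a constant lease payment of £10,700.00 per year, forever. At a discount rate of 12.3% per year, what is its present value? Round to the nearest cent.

Level perpetuity: PV = C / r = £10,700.00 / 0.123 = £86,991.87

£86991.87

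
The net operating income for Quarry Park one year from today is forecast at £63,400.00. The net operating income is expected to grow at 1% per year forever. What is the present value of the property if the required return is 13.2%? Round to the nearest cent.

Growing perpetuity: P = D₁ / (r − g) = £63,400.0000 / (0.132 − 0.01) = £519,672.13

£519672.13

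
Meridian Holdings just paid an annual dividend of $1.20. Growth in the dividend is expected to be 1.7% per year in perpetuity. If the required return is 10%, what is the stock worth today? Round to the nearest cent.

D₁ = D₀ × (1 + g) = $1.20 × 1.017 = $1.2204
Growing perpetuity: P = D₁ / (r − g) = $1.2204 / (0.1 − 0.017) = $14.70

$14.70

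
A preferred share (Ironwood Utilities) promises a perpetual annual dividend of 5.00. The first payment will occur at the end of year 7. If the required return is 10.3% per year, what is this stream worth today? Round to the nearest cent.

Value at end of year 6: C / r = 5.00 / 0.103 = 48.5437
Discount to today: PV = 48.5437 / (1 + 0.103)^6 = 48.5437 / 1.800749 = 26.96

26.96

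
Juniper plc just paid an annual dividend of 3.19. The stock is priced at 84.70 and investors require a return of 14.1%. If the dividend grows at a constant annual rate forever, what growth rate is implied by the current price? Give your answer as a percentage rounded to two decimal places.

9.96%

P = D₀(1+g)/(r−g) ⇒ P(r−g) = D₀(1+g) ⇒ g(P+D₀) = P·r − D₀
g = (P·r − D₀)/(P + D₀) = (84.70×0.141 − 3.19) / (84.70 + 3.19) = 0.099587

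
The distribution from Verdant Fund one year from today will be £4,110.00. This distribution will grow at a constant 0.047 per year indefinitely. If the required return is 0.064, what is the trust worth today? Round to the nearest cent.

Growing perpetuity: P = D₁ / (r − g) = £4,110.0000 / (0.064 − 0.047) = £241,764.71

£241764.71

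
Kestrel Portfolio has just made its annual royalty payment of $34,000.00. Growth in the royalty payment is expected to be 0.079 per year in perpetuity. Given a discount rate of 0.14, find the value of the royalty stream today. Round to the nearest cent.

$601409.84

D₁ = D₀ × (1 + g) = $34,000.00 × 1.079 = $36,686.0000
Growing perpetuity: P = D₁ / (r − g) = $36,686.0000 / (0.14 − 0.079) = $601,409.84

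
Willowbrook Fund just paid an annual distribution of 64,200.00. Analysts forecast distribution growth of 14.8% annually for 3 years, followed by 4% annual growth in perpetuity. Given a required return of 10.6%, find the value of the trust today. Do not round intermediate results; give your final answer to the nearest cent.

1338919.74

D_1 = 73701.60000
D_2 = 84609.43680
D_3 = 97131.63345
Terminal value at year 3: TV = D_3×(1+g_2)/(r−g_2) = 101016.89878/0.066 = 1530559.07249
P_0 = D_1/(1+r)^1 + D_2/(1+r)^2 + D_3/(1+r)^3 + TV/(1+r)^3
    = 66637.97468 + 69168.53068 + 71795.18375 + 1131318.04694 = 1338919.73606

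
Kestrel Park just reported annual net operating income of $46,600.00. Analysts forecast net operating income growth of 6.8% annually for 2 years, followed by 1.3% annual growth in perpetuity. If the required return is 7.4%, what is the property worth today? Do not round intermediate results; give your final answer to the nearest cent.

$857663.63

D_1 = 49768.80000
D_2 = 53153.07840
Terminal value at year 2: TV = D_2×(1+g_2)/(r−g_2) = 53844.06842/0.061 = 882689.64622
P_0 = D_1/(1+r)^1 + D_2/(1+r)^2 + TV/(1+r)^2
    = 46339.66480 + 46080.78400 + 765243.18340 = 857663.63220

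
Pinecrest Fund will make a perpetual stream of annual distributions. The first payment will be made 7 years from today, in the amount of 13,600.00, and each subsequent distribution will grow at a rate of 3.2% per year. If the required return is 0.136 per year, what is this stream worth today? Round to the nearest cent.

60846.50

Value at end of year 6: C₁ / (r − g) = 13,600.00 / (0.136 − 0.032) = 130,769.2308
Discount to today: PV = 130,769.2308 / (1 + 0.136)^6 = 130,769.2308 / 2.149166 = 60,846.50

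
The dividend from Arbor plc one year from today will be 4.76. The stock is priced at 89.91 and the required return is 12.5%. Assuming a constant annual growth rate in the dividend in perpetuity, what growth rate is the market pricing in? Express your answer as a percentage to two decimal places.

P = D₁/(r−g) ⇒ g = r − D₁/P = 0.125 − 4.76/89.91 = 0.072058

7.21%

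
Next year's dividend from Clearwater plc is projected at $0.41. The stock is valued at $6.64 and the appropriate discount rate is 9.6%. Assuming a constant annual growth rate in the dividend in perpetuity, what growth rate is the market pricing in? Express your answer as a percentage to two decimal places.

P = D₁/(r−g) ⇒ g = r − D₁/P = 0.096 − $0.41/$6.64 = 0.034253

3.43%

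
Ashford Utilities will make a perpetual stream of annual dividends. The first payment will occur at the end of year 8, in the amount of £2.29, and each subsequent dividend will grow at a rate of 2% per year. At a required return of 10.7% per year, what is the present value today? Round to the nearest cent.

Value at end of year 7: C₁ / (r − g) = £2.29 / (0.107 − 0.02) = £26.3218
Discount to today: PV = £26.3218 / (1 + 0.107)^7 = £26.3218 / 2.037198 = £12.92

£12.92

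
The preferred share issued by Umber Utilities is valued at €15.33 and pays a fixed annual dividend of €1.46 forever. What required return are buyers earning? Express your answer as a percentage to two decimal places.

P = C/r ⇒ r = C/P = €1.46/€15.33 = 0.095238

9.52%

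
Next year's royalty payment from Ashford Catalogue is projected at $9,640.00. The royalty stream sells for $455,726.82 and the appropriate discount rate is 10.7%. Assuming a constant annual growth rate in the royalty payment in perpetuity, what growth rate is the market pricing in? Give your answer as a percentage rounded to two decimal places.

P = D₁/(r−g) ⇒ g = r − D₁/P = 0.107 − $9,640.00/$455,726.82 = 0.085847

8.58%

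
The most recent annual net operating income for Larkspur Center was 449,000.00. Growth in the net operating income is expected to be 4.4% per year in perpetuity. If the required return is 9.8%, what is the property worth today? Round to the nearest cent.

D₁ = D₀ × (1 + g) = 449,000.00 × 1.044 = 468,756.0000
Growing perpetuity: P = D₁ / (r − g) = 468,756.0000 / (0.098 − 0.044) = 8,680,666.67

8680666.67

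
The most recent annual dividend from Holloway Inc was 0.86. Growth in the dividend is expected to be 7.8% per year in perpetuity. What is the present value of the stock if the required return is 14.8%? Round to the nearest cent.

13.24

D₁ = D₀ × (1 + g) = 0.86 × 1.078 = 0.9271
Growing perpetuity: P = D₁ / (r − g) = 0.9271 / (0.148 − 0.078) = 13.24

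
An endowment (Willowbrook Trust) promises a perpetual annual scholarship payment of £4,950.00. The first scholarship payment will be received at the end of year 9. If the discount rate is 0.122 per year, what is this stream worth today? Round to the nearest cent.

£16154.83

Value at end of year 8: C / r = £4,950.00 / 0.122 = £40,573.7705
Discount to today: PV = £40,573.7705 / (1 + 0.122)^8 = £40,573.7705 / 2.511556 = £16,154.83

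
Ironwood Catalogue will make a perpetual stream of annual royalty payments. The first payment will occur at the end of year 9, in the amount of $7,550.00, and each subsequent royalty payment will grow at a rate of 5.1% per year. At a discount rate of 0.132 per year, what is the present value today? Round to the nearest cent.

$34569.29

Value at end of year 8: C₁ / (r − g) = $7,550.00 / (0.132 − 0.051) = $93,209.8765
Discount to today: PV = $93,209.8765 / (1 + 0.132)^8 = $93,209.8765 / 2.696320 = $34,569.29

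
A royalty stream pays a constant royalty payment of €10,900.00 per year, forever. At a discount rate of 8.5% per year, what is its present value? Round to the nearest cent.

€128235.29

Level perpetuity: PV = C / r = €10,900.00 / 0.085 = €128,235.29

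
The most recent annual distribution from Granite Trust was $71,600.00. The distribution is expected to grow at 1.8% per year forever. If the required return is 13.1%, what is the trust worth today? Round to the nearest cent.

D₁ = D₀ × (1 + g) = $71,600.00 × 1.018 = $72,888.8000
Growing perpetuity: P = D₁ / (r − g) = $72,888.8000 / (0.131 − 0.018) = $645,033.63

$645033.63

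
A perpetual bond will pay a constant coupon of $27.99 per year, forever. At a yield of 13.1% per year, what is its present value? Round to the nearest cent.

Level perpetuity: PV = C / r = $27.99 / 0.131 = $213.66

$213.66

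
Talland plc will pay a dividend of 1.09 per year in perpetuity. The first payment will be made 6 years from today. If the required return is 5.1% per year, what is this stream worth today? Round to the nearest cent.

16.67

Value at end of year 5: C / r = 1.09 / 0.051 = 21.3725
Discount to today: PV = 21.3725 / (1 + 0.051)^5 = 21.3725 / 1.282371 = 16.67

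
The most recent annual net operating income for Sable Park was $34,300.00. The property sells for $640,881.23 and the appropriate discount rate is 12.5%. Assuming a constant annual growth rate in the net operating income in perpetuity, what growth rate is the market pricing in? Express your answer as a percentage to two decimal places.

6.78%

P = D₀(1+g)/(r−g) ⇒ P(r−g) = D₀(1+g) ⇒ g(P+D₀) = P·r − D₀
g = (P·r − D₀)/(P + D₀) = ($640,881.23×0.125 − $34,300.00) / ($640,881.23 + $34,300.00) = 0.067849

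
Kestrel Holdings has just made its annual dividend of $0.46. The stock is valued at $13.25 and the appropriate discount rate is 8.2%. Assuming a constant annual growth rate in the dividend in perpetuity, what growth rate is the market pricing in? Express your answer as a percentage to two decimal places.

4.57%

P = D₀(1+g)/(r−g) ⇒ P(r−g) = D₀(1+g) ⇒ g(P+D₀) = P·r − D₀
g = (P·r − D₀)/(P + D₀) = ($13.25×0.082 − $0.46) / ($13.25 + $0.46) = 0.045697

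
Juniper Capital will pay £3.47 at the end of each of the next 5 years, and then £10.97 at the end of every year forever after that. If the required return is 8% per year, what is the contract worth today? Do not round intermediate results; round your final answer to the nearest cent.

PV of 5-year annuity: £3.47 × [1 − (1+0.08)^−5] / 0.08 = 13.85470
Perpetuity value at year 5: £10.97 / 0.08 = 137.12500
PV of perpetuity: 137.12500 / (1+0.08)^5 = 93.32497
Total PV = 13.85470 + 93.32497 = 107.17967

£107.18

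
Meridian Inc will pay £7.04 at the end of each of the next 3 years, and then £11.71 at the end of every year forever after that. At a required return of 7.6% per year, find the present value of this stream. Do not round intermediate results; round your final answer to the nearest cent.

£141.96

PV of 3-year annuity: £7.04 × [1 − (1+0.076)^−3] / 0.076 = 18.27451
Perpetuity value at year 3: £11.71 / 0.076 = 154.07895
PV of perpetuity: 154.07895 / (1+0.076)^3 = 123.68200
Total PV = 18.27451 + 123.68200 = 141.95651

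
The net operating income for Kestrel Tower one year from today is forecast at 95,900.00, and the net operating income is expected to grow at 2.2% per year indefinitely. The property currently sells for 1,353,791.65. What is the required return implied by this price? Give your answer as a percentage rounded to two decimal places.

9.28%

P = D₁/(r − g) ⇒ r = D₁/P + g = 95,900.0000/1,353,791.65 + 0.022 = 0.070838 + 0.022 = 0.092838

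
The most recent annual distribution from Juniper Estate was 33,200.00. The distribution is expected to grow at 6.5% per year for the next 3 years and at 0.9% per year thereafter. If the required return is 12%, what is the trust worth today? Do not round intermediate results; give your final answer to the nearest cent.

349612.46

D_1 = 35358.00000
D_2 = 37656.27000
D_3 = 40103.92755
Terminal value at year 3: TV = D_3×(1+g_2)/(r−g_2) = 40464.86290/0.111 = 364548.31440
P_0 = D_1/(1+r)^1 + D_2/(1+r)^2 + D_3/(1+r)^3 + TV/(1+r)^3
    = 31569.64286 + 30019.34790 + 28545.18349 + 259478.28956 = 349612.46380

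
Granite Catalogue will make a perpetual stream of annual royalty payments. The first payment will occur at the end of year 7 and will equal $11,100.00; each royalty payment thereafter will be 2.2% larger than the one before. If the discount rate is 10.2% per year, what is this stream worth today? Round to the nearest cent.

$77471.76

Value at end of year 6: C₁ / (r − g) = $11,100.00 / (0.102 − 0.022) = $138,750.0000
Discount to today: PV = $138,750.0000 / (1 + 0.102)^6 = $138,750.0000 / 1.790975 = $77,471.76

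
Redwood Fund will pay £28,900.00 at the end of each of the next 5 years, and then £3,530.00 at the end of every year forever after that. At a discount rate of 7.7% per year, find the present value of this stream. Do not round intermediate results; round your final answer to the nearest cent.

PV of 5-year annuity: £28,900.00 × [1 − (1+0.077)^−5] / 0.077 = 116307.47724
Perpetuity value at year 5: £3,530.00 / 0.077 = 45844.15584
PV of perpetuity: 45844.15584 / (1+0.077)^5 = 31637.74080
Total PV = 116307.47724 + 31637.74080 = 147945.21804

£147945.22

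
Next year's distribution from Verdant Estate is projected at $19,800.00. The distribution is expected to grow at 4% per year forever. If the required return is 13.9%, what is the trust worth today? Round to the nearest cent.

$200000.00

Growing perpetuity: P = D₁ / (r − g) = $19,800.0000 / (0.139 − 0.04) = $200,000.00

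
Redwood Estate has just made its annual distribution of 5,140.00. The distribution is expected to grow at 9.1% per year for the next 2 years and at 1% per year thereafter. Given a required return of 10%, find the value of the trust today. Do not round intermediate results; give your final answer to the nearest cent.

D_1 = 5607.74000
D_2 = 6118.04434
Terminal value at year 2: TV = D_2×(1+g_2)/(r−g_2) = 6179.22478/0.09 = 68658.05315
P_0 = D_1/(1+r)^1 + D_2/(1+r)^2 + TV/(1+r)^2
    = 5097.94545 + 5056.23499 + 56742.19269 = 66896.37313

66896.37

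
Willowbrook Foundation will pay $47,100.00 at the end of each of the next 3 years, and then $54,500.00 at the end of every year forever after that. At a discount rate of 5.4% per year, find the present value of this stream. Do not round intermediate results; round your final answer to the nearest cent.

PV of 3-year annuity: $47,100.00 × [1 − (1+0.054)^−3] / 0.054 = 127309.63189
Perpetuity value at year 3: $54,500.00 / 0.054 = 1009259.25926
PV of perpetuity: 1009259.25926 / (1+0.054)^3 = 861947.68945
Total PV = 127309.63189 + 861947.68945 = 989257.32134

$989257.32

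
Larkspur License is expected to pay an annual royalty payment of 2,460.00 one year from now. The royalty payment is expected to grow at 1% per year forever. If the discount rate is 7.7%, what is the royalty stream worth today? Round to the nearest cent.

Growing perpetuity: P = D₁ / (r − g) = 2,460.0000 / (0.077 − 0.01) = 36,716.42

36716.42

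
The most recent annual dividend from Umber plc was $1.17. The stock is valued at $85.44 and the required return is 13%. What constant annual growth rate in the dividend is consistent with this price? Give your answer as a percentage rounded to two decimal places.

11.47%

P = D₀(1+g)/(r−g) ⇒ P(r−g) = D₀(1+g) ⇒ g(P+D₀) = P·r − D₀
g = (P·r − D₀)/(P + D₀) = ($85.44×0.13 − $1.17) / ($85.44 + $1.17) = 0.114735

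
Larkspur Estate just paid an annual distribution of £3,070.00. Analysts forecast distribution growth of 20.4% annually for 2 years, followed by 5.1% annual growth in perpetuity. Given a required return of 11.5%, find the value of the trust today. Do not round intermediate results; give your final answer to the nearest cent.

D_1 = 3696.28000
D_2 = 4450.32112
Terminal value at year 2: TV = D_2×(1+g_2)/(r−g_2) = 4677.28750/0.064 = 73082.61714
P_0 = D_1/(1+r)^1 + D_2/(1+r)^2 + TV/(1+r)^2
    = 3315.04933 + 3579.65865 + 58784.70682 = 65679.41480

£65679.41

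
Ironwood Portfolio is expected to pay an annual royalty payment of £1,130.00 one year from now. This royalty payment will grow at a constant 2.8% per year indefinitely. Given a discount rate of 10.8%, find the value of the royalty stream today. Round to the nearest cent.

Growing perpetuity: P = D₁ / (r − g) = £1,130.0000 / (0.108 − 0.028) = £14,125.00

£14125.00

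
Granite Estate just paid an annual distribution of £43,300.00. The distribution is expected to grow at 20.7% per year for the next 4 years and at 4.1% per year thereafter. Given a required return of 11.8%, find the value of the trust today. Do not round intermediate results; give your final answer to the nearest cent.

D_1 = 52263.10000
D_2 = 63081.56170
D_3 = 76139.44497
D_4 = 91900.31008
Terminal value at year 4: TV = D_4×(1+g_2)/(r−g_2) = 95668.22279/0.077 = 1242444.45188
P_0 = D_1/(1+r)^1 + D_2/(1+r)^2 + D_3/(1+r)^3 + D_4/(1+r)^4 + TV/(1+r)^4
    = 46746.95886 + 50468.31783 + 54485.92095 + 58823.35115 + 795261.15002 = 1005785.69881

£1005785.70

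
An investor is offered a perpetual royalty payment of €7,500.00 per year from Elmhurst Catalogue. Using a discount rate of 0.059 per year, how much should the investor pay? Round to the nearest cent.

Level perpetuity: PV = C / r = €7,500.00 / 0.059 = €127,118.64

€127118.64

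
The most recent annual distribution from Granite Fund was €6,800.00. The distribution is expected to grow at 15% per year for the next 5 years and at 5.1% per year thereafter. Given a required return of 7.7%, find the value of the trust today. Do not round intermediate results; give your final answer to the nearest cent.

D_1 = 7820.00000
D_2 = 8993.00000
D_3 = 10341.95000
D_4 = 11893.24250
D_5 = 13677.22888
Terminal value at year 5: TV = D_5×(1+g_2)/(r−g_2) = 14374.76755/0.026 = 552875.67491
P_0 = D_1/(1+r)^1 + D_2/(1+r)^2 + D_3/(1+r)^3 + D_4/(1+r)^4 + D_5/(1+r)^5 + TV/(1+r)^5
    = 7260.90994 + 7753.06075 + 8278.56997 + 8839.69867 + 9438.86116 + 381547.81079 = 423118.91128

€423118.91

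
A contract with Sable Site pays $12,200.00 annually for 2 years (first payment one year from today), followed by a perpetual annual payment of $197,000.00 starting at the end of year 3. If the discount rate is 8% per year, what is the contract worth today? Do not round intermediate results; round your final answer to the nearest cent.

PV of 2-year annuity: $12,200.00 × [1 − (1+0.08)^−2] / 0.08 = 21755.82990
Perpetuity value at year 2: $197,000.00 / 0.08 = 2462500.00000
PV of perpetuity: 2462500.00000 / (1+0.08)^2 = 2111196.84499
Total PV = 21755.82990 + 2111196.84499 = 2132952.67490

$2132952.67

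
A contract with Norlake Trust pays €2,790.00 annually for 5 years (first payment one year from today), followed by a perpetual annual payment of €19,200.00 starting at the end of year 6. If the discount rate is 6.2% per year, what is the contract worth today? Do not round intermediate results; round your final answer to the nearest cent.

€240927.01

PV of 5-year annuity: €2,790.00 × [1 − (1+0.062)^−5] / 0.062 = 11688.82669
Perpetuity value at year 5: €19,200.00 / 0.062 = 309677.41935
PV of perpetuity: 309677.41935 / (1+0.062)^5 = 229238.18195
Total PV = 11688.82669 + 229238.18195 = 240927.00863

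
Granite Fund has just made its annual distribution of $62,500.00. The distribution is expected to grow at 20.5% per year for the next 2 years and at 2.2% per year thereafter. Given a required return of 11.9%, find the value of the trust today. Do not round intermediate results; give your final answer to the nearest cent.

$903391.97

D_1 = 75312.50000
D_2 = 90751.56250
Terminal value at year 2: TV = D_2×(1+g_2)/(r−g_2) = 92748.09688/0.097 = 956165.94716
P_0 = D_1/(1+r)^1 + D_2/(1+r)^2 + TV/(1+r)^2
    = 67303.39589 + 72475.95357 + 763612.62423 = 903391.97369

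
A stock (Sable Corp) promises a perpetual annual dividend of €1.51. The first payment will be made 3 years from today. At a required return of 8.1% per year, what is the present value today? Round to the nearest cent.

Value at end of year 2: C / r = €1.51 / 0.081 = €18.6420
Discount to today: PV = €18.6420 / (1 + 0.081)^2 = €18.6420 / 1.168561 = €15.95

€15.95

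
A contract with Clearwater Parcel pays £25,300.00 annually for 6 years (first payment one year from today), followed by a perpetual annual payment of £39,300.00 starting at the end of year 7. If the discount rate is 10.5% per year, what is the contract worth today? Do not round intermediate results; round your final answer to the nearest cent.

PV of 6-year annuity: £25,300.00 × [1 − (1+0.105)^−6] / 0.105 = 108592.13851
Perpetuity value at year 6: £39,300.00 / 0.105 = 374285.71429
PV of perpetuity: 374285.71429 / (1+0.105)^6 = 205603.06435
Total PV = 108592.13851 + 205603.06435 = 314195.20286

£314195.20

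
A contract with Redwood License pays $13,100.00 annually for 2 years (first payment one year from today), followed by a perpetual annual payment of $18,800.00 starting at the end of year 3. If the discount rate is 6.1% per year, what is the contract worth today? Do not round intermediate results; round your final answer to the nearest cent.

$297761.01

PV of 2-year annuity: $13,100.00 × [1 − (1+0.061)^−2] / 0.061 = 23983.82903
Perpetuity value at year 2: $18,800.00 / 0.061 = 308196.72131
PV of perpetuity: 308196.72131 / (1+0.061)^2 = 273777.18041
Total PV = 23983.82903 + 273777.18041 = 297761.00944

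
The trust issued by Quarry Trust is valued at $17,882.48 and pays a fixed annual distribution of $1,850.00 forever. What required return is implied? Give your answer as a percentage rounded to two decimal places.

P = C/r ⇒ r = C/P = $1,850.00/$17,882.48 = 0.103453

10.35%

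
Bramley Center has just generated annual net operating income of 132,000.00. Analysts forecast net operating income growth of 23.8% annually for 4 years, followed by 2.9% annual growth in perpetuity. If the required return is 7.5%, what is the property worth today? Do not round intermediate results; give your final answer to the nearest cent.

D_1 = 163416.00000
D_2 = 202309.00800
D_3 = 250458.55190
D_4 = 310067.68726
Terminal value at year 4: TV = D_4×(1+g_2)/(r−g_2) = 319059.65019/0.046 = 6936079.35190
P_0 = D_1/(1+r)^1 + D_2/(1+r)^2 + D_3/(1+r)^3 + D_4/(1+r)^4 + TV/(1+r)^4
    = 152014.88372 + 175064.58237 + 201609.25858 + 232178.84848 + 5193739.89328 = 5954607.46643

5954607.47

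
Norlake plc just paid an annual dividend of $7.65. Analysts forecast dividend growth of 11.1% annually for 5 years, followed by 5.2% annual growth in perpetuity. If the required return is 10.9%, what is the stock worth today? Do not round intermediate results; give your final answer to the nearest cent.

D_1 = 8.49915
D_2 = 9.44256
D_3 = 10.49068
D_4 = 11.65514
D_5 = 12.94887
Terminal value at year 5: TV = D_5×(1+g_2)/(r−g_2) = 13.62221/0.057 = 238.98608
P_0 = D_1/(1+r)^1 + D_2/(1+r)^2 + D_3/(1+r)^3 + D_4/(1+r)^4 + D_5/(1+r)^5 + TV/(1+r)^5
    = 7.66380 + 7.67762 + 7.69146 + 7.70533 + 7.71923 + 142.46720 = 180.92464

$180.92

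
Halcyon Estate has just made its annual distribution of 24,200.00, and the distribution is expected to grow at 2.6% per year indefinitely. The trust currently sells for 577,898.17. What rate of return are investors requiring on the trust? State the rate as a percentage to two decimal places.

6.90%

D₁ = 24,200.00 × 1.026 = 24,829.2000
P = D₁/(r − g) ⇒ r = D₁/P + g = 24,829.2000/577,898.17 + 0.026 = 0.042965 + 0.026 = 0.068965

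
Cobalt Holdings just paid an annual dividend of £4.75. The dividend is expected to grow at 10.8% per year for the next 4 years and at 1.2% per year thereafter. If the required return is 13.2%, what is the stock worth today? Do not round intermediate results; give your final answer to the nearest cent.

D_1 = 5.26300
D_2 = 5.83140
D_3 = 6.46120
D_4 = 7.15900
Terminal value at year 4: TV = D_4×(1+g_2)/(r−g_2) = 7.24491/0.12 = 60.37427
P_0 = D_1/(1+r)^1 + D_2/(1+r)^2 + D_3/(1+r)^3 + D_4/(1+r)^4 + TV/(1+r)^4
    = 4.64929 + 4.55072 + 4.45424 + 4.35980 + 36.76768 = 54.78174

£54.78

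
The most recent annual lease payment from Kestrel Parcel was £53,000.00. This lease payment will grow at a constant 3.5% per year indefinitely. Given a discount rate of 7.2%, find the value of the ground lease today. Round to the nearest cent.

D₁ = D₀ × (1 + g) = £53,000.00 × 1.035 = £54,855.0000
Growing perpetuity: P = D₁ / (r − g) = £54,855.0000 / (0.072 − 0.035) = £1,482,567.57

£1482567.57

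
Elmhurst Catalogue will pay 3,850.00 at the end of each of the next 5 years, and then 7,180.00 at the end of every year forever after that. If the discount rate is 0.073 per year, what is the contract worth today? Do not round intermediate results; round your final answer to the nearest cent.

84811.48

PV of 5-year annuity: 3,850.00 × [1 − (1+0.073)^−5] / 0.073 = 15659.76581
Perpetuity value at year 5: 7,180.00 / 0.073 = 98356.16438
PV of perpetuity: 98356.16438 / (1+0.073)^5 = 69151.71802
Total PV = 15659.76581 + 69151.71802 = 84811.48383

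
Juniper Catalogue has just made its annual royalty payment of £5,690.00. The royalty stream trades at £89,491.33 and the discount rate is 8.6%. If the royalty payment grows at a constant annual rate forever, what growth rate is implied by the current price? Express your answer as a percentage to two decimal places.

P = D₀(1+g)/(r−g) ⇒ P(r−g) = D₀(1+g) ⇒ g(P+D₀) = P·r − D₀
g = (P·r − D₀)/(P + D₀) = (£89,491.33×0.086 − £5,690.00) / (£89,491.33 + £5,690.00) = 0.021078

2.11%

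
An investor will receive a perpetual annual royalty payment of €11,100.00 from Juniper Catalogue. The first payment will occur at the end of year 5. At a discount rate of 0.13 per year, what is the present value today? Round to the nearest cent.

Value at end of year 4: C / r = €11,100.00 / 0.13 = €85,384.6154
Discount to today: PV = €85,384.6154 / (1 + 0.13)^4 = €85,384.6154 / 1.630474 = €52,367.98

€52367.98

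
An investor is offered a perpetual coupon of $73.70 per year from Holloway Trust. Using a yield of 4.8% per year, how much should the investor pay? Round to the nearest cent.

$1535.42

Level perpetuity: PV = C / r = $73.70 / 0.048 = $1,535.42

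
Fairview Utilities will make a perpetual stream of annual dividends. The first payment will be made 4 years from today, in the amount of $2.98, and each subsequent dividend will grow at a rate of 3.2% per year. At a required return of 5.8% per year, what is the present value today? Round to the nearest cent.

Value at end of year 3: C₁ / (r − g) = $2.98 / (0.058 − 0.032) = $114.6154
Discount to today: PV = $114.6154 / (1 + 0.058)^3 = $114.6154 / 1.184287 = $96.78

$96.78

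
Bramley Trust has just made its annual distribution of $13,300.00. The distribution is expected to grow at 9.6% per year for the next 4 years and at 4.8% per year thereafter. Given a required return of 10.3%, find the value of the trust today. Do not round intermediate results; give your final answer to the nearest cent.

D_1 = 14576.80000
D_2 = 15976.17280
D_3 = 17509.88539
D_4 = 19190.83439
Terminal value at year 4: TV = D_4×(1+g_2)/(r−g_2) = 20111.99444/0.055 = 365672.62612
P_0 = D_1/(1+r)^1 + D_2/(1+r)^2 + D_3/(1+r)^3 + D_4/(1+r)^4 + TV/(1+r)^4
    = 13215.59383 + 13131.72334 + 13048.38511 + 12965.57578 + 247053.15302 = 299414.43109

$299414.43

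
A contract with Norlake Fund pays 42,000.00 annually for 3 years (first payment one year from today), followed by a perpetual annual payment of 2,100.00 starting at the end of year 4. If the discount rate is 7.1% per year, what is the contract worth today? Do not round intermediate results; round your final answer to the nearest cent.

PV of 3-year annuity: 42,000.00 × [1 − (1+0.071)^−3] / 0.071 = 110020.20527
Perpetuity value at year 3: 2,100.00 / 0.071 = 29577.46479
PV of perpetuity: 29577.46479 / (1+0.071)^3 = 24076.45453
Total PV = 110020.20527 + 24076.45453 = 134096.65980

134096.66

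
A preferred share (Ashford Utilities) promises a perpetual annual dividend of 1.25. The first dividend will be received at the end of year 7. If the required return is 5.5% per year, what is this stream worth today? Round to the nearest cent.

Value at end of year 6: C / r = 1.25 / 0.055 = 22.7273
Discount to today: PV = 22.7273 / (1 + 0.055)^6 = 22.7273 / 1.378843 = 16.48

16.48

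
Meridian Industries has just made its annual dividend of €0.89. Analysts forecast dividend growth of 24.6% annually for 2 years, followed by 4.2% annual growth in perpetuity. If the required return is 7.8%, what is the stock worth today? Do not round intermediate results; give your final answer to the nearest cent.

D_1 = 1.10894
D_2 = 1.38174
Terminal value at year 2: TV = D_2×(1+g_2)/(r−g_2) = 1.43977/0.036 = 39.99367
P_0 = D_1/(1+r)^1 + D_2/(1+r)^2 + TV/(1+r)^2
    = 1.02870 + 1.18902 + 34.41548 = 36.63320

€36.63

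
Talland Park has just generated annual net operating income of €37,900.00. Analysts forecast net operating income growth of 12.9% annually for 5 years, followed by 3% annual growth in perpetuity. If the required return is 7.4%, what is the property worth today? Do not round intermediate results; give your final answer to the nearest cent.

€1359543.43

D_1 = 42789.10000
D_2 = 48308.89390
D_3 = 54540.74121
D_4 = 61576.49683
D_5 = 69519.86492
Terminal value at year 5: TV = D_5×(1+g_2)/(r−g_2) = 71605.46087/0.044 = 1627396.83791
P_0 = D_1/(1+r)^1 + D_2/(1+r)^2 + D_3/(1+r)^3 + D_4/(1+r)^4 + D_5/(1+r)^5 + TV/(1+r)^5
    = 39840.87523 + 41881.14352 + 44025.89481 + 46280.47974 + 48650.52293 + 1138864.51416 = 1359543.43040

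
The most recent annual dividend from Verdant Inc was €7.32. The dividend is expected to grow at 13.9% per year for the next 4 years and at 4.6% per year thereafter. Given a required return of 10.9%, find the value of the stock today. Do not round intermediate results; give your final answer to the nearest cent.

€166.54

D_1 = 8.33748
D_2 = 9.49639
D_3 = 10.81639
D_4 = 12.31987
Terminal value at year 4: TV = D_4×(1+g_2)/(r−g_2) = 12.88658/0.063 = 204.54888
P_0 = D_1/(1+r)^1 + D_2/(1+r)^2 + D_3/(1+r)^3 + D_4/(1+r)^4 + TV/(1+r)^4
    = 7.51802 + 7.72139 + 7.93026 + 8.14479 + 135.22934 = 166.54380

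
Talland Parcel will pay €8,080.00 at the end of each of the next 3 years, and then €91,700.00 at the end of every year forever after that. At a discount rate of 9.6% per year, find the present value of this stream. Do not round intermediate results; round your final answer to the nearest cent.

PV of 3-year annuity: €8,080.00 × [1 − (1+0.096)^−3] / 0.096 = 20236.11305
Perpetuity value at year 3: €91,700.00 / 0.096 = 955208.33333
PV of perpetuity: 955208.33333 / (1+0.096)^3 = 725548.48597
Total PV = 20236.11305 + 725548.48597 = 745784.59902

€745784.60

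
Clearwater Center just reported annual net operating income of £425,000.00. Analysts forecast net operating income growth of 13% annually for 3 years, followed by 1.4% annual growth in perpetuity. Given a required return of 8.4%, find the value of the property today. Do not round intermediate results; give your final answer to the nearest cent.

£8360213.96

D_1 = 480250.00000
D_2 = 542682.50000
D_3 = 613231.22500
Terminal value at year 3: TV = D_3×(1+g_2)/(r−g_2) = 621816.46215/0.07 = 8883092.31643
P_0 = D_1/(1+r)^1 + D_2/(1+r)^2 + D_3/(1+r)^3 + TV/(1+r)^3
    = 443035.05535 + 461835.43593 + 481433.61863 + 6973909.84706 = 8360213.95698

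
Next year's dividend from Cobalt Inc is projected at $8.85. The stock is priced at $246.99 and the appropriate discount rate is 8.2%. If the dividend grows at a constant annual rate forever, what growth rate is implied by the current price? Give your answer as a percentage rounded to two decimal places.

4.62%

P = D₁/(r−g) ⇒ g = r − D₁/P = 0.082 − $8.85/$246.99 = 0.046169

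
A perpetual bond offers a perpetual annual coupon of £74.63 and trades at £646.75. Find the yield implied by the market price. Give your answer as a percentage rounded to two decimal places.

P = C/r ⇒ r = C/P = £74.63/£646.75 = 0.115392

11.54%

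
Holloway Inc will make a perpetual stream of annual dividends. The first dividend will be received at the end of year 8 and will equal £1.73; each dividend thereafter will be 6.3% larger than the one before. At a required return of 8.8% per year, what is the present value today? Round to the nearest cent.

£38.34

Value at end of year 7: C₁ / (r − g) = £1.73 / (0.088 − 0.063) = £69.2000
Discount to today: PV = £69.2000 / (1 + 0.088)^7 = £69.2000 / 1.804689 = £38.34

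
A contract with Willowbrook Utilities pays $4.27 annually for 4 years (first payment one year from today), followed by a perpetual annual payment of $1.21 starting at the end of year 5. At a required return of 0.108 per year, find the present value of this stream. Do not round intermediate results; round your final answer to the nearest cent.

PV of 4-year annuity: $4.27 × [1 − (1+0.108)^−4] / 0.108 = 13.30421
Perpetuity value at year 4: $1.21 / 0.108 = 11.20370
PV of perpetuity: 11.20370 / (1+0.108)^4 = 7.43366
Total PV = 13.30421 + 7.43366 = 20.73787

$20.74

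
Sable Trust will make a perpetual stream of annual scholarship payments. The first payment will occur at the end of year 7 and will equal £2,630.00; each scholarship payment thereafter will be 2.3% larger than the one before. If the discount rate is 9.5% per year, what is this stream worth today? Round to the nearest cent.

Value at end of year 6: C₁ / (r − g) = £2,630.00 / (0.095 − 0.023) = £36,527.7778
Discount to today: PV = £36,527.7778 / (1 + 0.095)^6 = £36,527.7778 / 1.723791 = £21,190.37

£21190.37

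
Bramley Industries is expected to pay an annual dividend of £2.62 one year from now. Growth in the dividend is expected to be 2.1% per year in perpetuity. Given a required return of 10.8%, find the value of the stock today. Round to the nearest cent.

£30.11

Growing perpetuity: P = D₁ / (r − g) = £2.6200 / (0.108 − 0.021) = £30.11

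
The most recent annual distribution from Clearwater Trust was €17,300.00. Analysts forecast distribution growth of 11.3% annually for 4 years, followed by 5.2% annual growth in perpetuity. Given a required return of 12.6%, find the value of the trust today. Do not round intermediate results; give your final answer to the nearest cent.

D_1 = 19254.90000
D_2 = 21430.70370
D_3 = 23852.37322
D_4 = 26547.69139
Terminal value at year 4: TV = D_4×(1+g_2)/(r−g_2) = 27928.17134/0.074 = 377407.72087
P_0 = D_1/(1+r)^1 + D_2/(1+r)^2 + D_3/(1+r)^3 + D_4/(1+r)^4 + TV/(1+r)^4
    = 17100.26643 + 16902.83884 + 16707.69061 + 16514.79543 + 234777.90259 = 302003.49391

€302003.49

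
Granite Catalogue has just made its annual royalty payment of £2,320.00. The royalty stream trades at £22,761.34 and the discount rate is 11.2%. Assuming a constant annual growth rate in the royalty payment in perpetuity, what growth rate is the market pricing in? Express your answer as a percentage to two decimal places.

0.91%

P = D₀(1+g)/(r−g) ⇒ P(r−g) = D₀(1+g) ⇒ g(P+D₀) = P·r − D₀
g = (P·r − D₀)/(P + D₀) = (£22,761.34×0.112 − £2,320.00) / (£22,761.34 + £2,320.00) = 0.009141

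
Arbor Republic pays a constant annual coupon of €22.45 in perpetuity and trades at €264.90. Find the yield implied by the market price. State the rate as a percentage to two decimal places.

8.47%

P = C/r ⇒ r = C/P = €22.45/€264.90 = 0.084749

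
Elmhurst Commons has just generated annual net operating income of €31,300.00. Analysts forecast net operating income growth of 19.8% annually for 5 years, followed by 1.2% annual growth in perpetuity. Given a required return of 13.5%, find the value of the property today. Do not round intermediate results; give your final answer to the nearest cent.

€521955.17

D_1 = 37497.40000
D_2 = 44921.88520
D_3 = 53816.41847
D_4 = 64472.06933
D_5 = 77237.53905
Terminal value at year 5: TV = D_5×(1+g_2)/(r−g_2) = 78164.38952/0.123 = 635482.84164
P_0 = D_1/(1+r)^1 + D_2/(1+r)^2 + D_3/(1+r)^3 + D_4/(1+r)^4 + D_5/(1+r)^5 + TV/(1+r)^5
    = 33037.35683 + 34871.14844 + 36806.72761 + 38849.74420 + 41006.16172 + 337384.02979 = 521955.16859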